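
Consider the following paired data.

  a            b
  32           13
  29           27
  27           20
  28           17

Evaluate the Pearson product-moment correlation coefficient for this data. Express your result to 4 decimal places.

-0.4700

n = 4, Σa = 116, Σb = 77, Σa² = 3378, Σb² = 1587, Σab = 2215
nΣab − ΣaΣb = 8860 − 8932 = -72
nΣa² − (Σa)² = 13512 − 13456 = 56; nΣb² − (Σb)² = 6348 − 5929 = 419
r = -72 / √(56 × 419) = -72 / 153.1796 ≈ -0.4700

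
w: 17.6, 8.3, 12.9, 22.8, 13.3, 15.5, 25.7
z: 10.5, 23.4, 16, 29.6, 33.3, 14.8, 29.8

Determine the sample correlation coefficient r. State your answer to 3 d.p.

n = 7, Σw = 116.1, Σz = 157.4, Σw² = 2142.53, Σz² = 4005.94, Σwz = 2698.45
nΣwz − ΣwΣz = 18889.15 − 18274.14 = 615.01
nΣw² − (Σw)² = 14997.71 − 13479.21 = 1518.5; nΣz² − (Σz)² = 28041.58 − 24774.76 = 3266.82
r = 615.01 / √(1518.5 × 3266.82) = 615.01 / 2227.2553 ≈ 0.276

0.276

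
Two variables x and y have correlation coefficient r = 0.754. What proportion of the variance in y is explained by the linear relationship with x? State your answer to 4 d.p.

r² = (0.754)² = 0.5685

0.5685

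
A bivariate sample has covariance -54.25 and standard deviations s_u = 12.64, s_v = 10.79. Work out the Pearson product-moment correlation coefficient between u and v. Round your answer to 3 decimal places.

r = Cov(u,v) / (s_u · s_v) = -54.25 / (12.64 × 10.79)
  = -54.25 / 136.3856 ≈ -0.398

-0.398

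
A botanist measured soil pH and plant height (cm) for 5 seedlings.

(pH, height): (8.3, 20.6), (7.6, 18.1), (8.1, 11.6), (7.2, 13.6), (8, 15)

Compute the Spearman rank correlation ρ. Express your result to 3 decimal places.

Rank pH: 5, 2, 4, 1, 3
Rank height: 5, 4, 1, 2, 3
d = rank(pH) − rank(height): 0, -2, 3, -1, 0; Σd² = 14
ρ = 1 − 6Σd² / [n(n²−1)] = 1 − 6×14 / (5×24) = 1 − 84/120 ≈ 0.300

0.300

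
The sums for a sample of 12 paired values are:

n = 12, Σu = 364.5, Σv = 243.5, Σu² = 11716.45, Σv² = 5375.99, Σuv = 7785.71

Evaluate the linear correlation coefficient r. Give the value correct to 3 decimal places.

0.735

r = (nΣuv − ΣuΣv) / √[(nΣu² − (Σu)²)(nΣv² − (Σv)²)]
Numerator: 12×7785.71 − 364.5×243.5 = 4672.77
Denominator: √[(140597.4 − 132860.25)(64511.88 − 59292.25)] = √[7737.15 × 5219.63] = 6354.9241
r = 4672.77 / 6354.9241 ≈ 0.735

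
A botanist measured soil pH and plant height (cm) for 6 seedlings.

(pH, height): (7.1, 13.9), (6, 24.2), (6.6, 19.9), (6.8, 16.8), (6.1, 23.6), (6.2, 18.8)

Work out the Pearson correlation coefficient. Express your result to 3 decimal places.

n = 6, Σx = 38.8, Σy = 117.2, Σx² = 251.86, Σy² = 2367.5, Σxy = 749.99
nΣxy − ΣxΣy = 4499.94 − 4547.36 = -47.42
nΣx² − (Σx)² = 1511.16 − 1505.44 = 5.72; nΣy² − (Σy)² = 14205 − 13735.84 = 469.16
r = -47.42 / √(5.72 × 469.16) = -47.42 / 51.8034 ≈ -0.915

-0.915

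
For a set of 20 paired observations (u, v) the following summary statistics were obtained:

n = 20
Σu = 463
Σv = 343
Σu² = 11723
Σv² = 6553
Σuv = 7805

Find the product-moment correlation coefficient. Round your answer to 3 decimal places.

-0.165

r = (nΣuv − ΣuΣv) / √[(nΣu² − (Σu)²)(nΣv² − (Σv)²)]
Numerator: 20×7805 − 463×343 = -2709
Denominator: √[(234460 − 214369)(131060 − 117649)] = √[20091 × 13411] = 16414.6398
r = -2709 / 16414.6398 ≈ -0.165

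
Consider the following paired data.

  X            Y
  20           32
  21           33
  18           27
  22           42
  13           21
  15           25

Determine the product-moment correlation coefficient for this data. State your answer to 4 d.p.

0.9256

n = 6, ΣX = 109, ΣY = 180, ΣX² = 2043, ΣY² = 5672, ΣXY = 3391
nΣXY − ΣXΣY = 20346 − 19620 = 726
nΣX² − (ΣX)² = 12258 − 11881 = 377; nΣY² − (ΣY)² = 34032 − 32400 = 1632
r = 726 / √(377 × 1632) = 726 / 784.3877 ≈ 0.9256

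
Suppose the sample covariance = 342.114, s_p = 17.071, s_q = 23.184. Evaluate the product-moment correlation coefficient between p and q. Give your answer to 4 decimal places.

0.8644

r = Cov(p,q) / (s_p · s_q) = 342.114 / (17.071 × 23.184)
  = 342.114 / 395.7741 ≈ 0.8644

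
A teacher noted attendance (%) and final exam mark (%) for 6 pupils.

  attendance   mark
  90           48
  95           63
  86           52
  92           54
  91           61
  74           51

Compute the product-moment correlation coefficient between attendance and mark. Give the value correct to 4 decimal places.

0.5352

n = 6, Σx = 528, Σy = 329, Σx² = 46742, Σy² = 18215, Σxy = 29070
nΣxy − ΣxΣy = 174420 − 173712 = 708
nΣx² − (Σx)² = 280452 − 278784 = 1668; nΣy² − (Σy)² = 109290 − 108241 = 1049
r = 708 / √(1668 × 1049) = 708 / 1322.7744 ≈ 0.5352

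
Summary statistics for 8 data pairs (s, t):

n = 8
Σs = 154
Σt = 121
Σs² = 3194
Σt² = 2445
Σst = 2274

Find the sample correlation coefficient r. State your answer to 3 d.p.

r = (nΣst − ΣsΣt) / √[(nΣs² − (Σs)²)(nΣt² − (Σt)²)]
Numerator: 8×2274 − 154×121 = -442
Denominator: √[(25552 − 23716)(19560 − 14641)] = √[1836 × 4919] = 3005.2095
r = -442 / 3005.2095 ≈ -0.147

-0.147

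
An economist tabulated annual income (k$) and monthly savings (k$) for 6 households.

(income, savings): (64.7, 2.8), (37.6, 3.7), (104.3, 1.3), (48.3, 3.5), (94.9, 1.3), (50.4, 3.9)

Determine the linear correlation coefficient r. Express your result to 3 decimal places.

-0.973

n = 6, Σx = 400.2, Σy = 16.5, Σx² = 30357.4, Σy² = 52.37, Σxy = 944.85
nΣxy − ΣxΣy = 5669.1 − 6603.3 = -934.2
nΣx² − (Σx)² = 182144.4 − 160160.04 = 21984.36; nΣy² − (Σy)² = 314.22 − 272.25 = 41.97
r = -934.2 / √(21984.36 × 41.97) = -934.2 / 960.5642 ≈ -0.973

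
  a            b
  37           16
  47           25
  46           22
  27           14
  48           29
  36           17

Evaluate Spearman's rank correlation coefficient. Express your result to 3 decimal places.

0.943

Rank a: 3, 5, 4, 1, 6, 2
Rank b: 2, 5, 4, 1, 6, 3
d = rank(a) − rank(b): 1, 0, 0, 0, 0, -1; Σd² = 2
ρ = 1 − 6Σd² / [n(n²−1)] = 1 − 6×2 / (6×35) = 1 − 12/210 ≈ 0.943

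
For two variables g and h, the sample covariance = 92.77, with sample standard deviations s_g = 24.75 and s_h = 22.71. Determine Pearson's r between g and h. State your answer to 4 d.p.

0.1650

r = Cov(g,h) / (s_g · s_h) = 92.77 / (24.75 × 22.71)
  = 92.77 / 562.0725 ≈ 0.1650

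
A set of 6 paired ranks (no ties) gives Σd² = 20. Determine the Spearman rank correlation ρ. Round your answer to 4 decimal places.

0.4286

ρ = 1 − 6Σd² / [n(n²−1)] = 1 − 6×20 / (6×35)
  = 1 − 120/210 = 1 − 0.57143 ≈ 0.4286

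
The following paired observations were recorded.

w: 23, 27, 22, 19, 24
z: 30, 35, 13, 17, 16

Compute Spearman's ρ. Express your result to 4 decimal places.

0.5000

Rank w: 3, 5, 2, 1, 4
Rank z: 4, 5, 1, 3, 2
d = rank(w) − rank(z): -1, 0, 1, -2, 2; Σd² = 10
ρ = 1 − 6Σd² / [n(n²−1)] = 1 − 6×10 / (5×24) = 1 − 60/120 ≈ 0.5000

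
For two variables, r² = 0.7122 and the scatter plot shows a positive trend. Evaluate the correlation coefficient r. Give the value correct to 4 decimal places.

|r| = √0.7122 = 0.8439
The association is positive, so r = 0.8439.

0.8439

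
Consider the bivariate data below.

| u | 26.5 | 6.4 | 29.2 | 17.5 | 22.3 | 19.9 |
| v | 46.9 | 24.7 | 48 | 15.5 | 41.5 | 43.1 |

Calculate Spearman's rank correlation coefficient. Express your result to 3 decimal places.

0.886

Rank u: 5, 1, 6, 2, 4, 3
Rank v: 5, 2, 6, 1, 3, 4
d = rank(u) − rank(v): 0, -1, 0, 1, 1, -1; Σd² = 4
ρ = 1 − 6Σd² / [n(n²−1)] = 1 − 6×4 / (6×35) = 1 − 24/210 ≈ 0.886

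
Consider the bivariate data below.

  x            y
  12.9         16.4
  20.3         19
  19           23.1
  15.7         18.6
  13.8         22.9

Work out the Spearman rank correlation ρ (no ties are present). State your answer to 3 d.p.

0.500

Rank x: 1, 5, 4, 3, 2
Rank y: 1, 3, 5, 2, 4
d = rank(x) − rank(y): 0, 2, -1, 1, -2; Σd² = 10
ρ = 1 − 6Σd² / [n(n²−1)] = 1 − 6×10 / (5×24) = 1 − 60/120 ≈ 0.500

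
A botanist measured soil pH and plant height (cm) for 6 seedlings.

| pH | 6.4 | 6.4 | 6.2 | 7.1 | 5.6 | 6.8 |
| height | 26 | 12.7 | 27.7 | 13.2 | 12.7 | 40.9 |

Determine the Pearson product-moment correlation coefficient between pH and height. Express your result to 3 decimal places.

n = 6, Σx = 38.5, Σy = 133.2, Σx² = 248.37, Σy² = 3612.92, Σxy = 862.38
nΣxy − ΣxΣy = 5174.28 − 5128.2 = 46.08
nΣx² − (Σx)² = 1490.22 − 1482.25 = 7.97; nΣy² − (Σy)² = 21677.52 − 17742.24 = 3935.28
r = 46.08 / √(7.97 × 3935.28) = 46.08 / 177.0994 ≈ 0.260

0.260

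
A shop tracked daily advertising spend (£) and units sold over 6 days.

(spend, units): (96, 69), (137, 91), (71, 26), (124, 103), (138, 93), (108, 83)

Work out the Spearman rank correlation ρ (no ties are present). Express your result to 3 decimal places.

0.829

Rank spend: 2, 5, 1, 4, 6, 3
Rank units: 2, 4, 1, 6, 5, 3
d = rank(spend) − rank(units): 0, 1, 0, -2, 1, 0; Σd² = 6
ρ = 1 − 6Σd² / [n(n²−1)] = 1 − 6×6 / (6×35) = 1 − 36/210 ≈ 0.829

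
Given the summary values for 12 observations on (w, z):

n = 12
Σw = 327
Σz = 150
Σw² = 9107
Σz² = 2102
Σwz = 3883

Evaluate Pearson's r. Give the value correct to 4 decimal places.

-0.9689

r = (nΣwz − ΣwΣz) / √[(nΣw² − (Σw)²)(nΣz² − (Σz)²)]
Numerator: 12×3883 − 327×150 = -2454
Denominator: √[(109284 − 106929)(25224 − 22500)] = √[2355 × 2724] = 2532.7890
r = -2454 / 2532.7890 ≈ -0.9689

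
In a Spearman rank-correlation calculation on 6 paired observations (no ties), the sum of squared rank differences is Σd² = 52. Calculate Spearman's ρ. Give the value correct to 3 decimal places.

ρ = 1 − 6Σd² / [n(n²−1)] = 1 − 6×52 / (6×35)
  = 1 − 312/210 = 1 − 1.4857 ≈ -0.486

-0.486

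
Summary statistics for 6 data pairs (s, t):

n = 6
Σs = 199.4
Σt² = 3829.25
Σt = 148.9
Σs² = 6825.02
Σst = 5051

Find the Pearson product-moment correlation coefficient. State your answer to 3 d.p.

r = (nΣst − ΣsΣt) / √[(nΣs² − (Σs)²)(nΣt² − (Σt)²)]
Numerator: 6×5051 − 199.4×148.9 = 615.34
Denominator: √[(40950.12 − 39760.36)(22975.5 − 22171.21)] = √[1189.76 × 804.29] = 978.2188
r = 615.34 / 978.2188 ≈ 0.629

0.629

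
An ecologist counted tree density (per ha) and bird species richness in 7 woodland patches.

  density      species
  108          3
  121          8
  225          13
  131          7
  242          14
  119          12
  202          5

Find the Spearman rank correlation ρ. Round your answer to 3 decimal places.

0.643

Rank density: 1, 3, 6, 4, 7, 2, 5
Rank species: 1, 4, 6, 3, 7, 5, 2
d = rank(density) − rank(species): 0, -1, 0, 1, 0, -3, 3; Σd² = 20
ρ = 1 − 6Σd² / [n(n²−1)] = 1 − 6×20 / (7×48) = 1 − 120/336 ≈ 0.643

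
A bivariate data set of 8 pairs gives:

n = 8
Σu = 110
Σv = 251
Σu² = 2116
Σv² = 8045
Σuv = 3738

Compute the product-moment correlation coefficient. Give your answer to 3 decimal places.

0.896

r = (nΣuv − ΣuΣv) / √[(nΣu² − (Σu)²)(nΣv² − (Σv)²)]
Numerator: 8×3738 − 110×251 = 2294
Denominator: √[(16928 − 12100)(64360 − 63001)] = √[4828 × 1359] = 2561.4941
r = 2294 / 2561.4941 ≈ 0.896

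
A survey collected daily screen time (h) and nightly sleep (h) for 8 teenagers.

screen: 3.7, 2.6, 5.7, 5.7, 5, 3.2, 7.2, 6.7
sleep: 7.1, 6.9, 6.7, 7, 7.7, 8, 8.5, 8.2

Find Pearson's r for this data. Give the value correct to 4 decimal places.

0.4505

n = 8, Σx = 39.8, Σy = 60.1, Σx² = 217.4, Σy² = 454.69, Σxy = 302.54
nΣxy − ΣxΣy = 2420.32 − 2391.98 = 28.34
nΣx² − (Σx)² = 1739.2 − 1584.04 = 155.16; nΣy² − (Σy)² = 3637.52 − 3612.01 = 25.51
r = 28.34 / √(155.16 × 25.51) = 28.34 / 62.9137 ≈ 0.4505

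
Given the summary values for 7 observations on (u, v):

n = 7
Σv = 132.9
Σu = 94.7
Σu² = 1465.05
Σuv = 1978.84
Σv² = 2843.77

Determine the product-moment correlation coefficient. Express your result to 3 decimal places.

r = (nΣuv − ΣuΣv) / √[(nΣu² − (Σu)²)(nΣv² − (Σv)²)]
Numerator: 7×1978.84 − 94.7×132.9 = 1266.25
Denominator: √[(10255.35 − 8968.09)(19906.39 − 17662.41)] = √[1287.26 × 2243.98] = 1699.5840
r = 1266.25 / 1699.5840 ≈ 0.745

0.745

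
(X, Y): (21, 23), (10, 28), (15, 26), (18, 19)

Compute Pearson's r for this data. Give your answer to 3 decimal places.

n = 4, ΣX = 64, ΣY = 96, ΣX² = 1090, ΣY² = 2350, ΣXY = 1495
nΣXY − ΣXΣY = 5980 − 6144 = -164
nΣX² − (ΣX)² = 4360 − 4096 = 264; nΣY² − (ΣY)² = 9400 − 9216 = 184
r = -164 / √(264 × 184) = -164 / 220.3996 ≈ -0.744

-0.744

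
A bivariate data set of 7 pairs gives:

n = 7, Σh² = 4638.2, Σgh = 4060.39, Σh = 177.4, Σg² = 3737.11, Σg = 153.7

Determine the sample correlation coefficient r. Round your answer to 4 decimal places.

r = (nΣgh − ΣgΣh) / √[(nΣg² − (Σg)²)(nΣh² − (Σh)²)]
Numerator: 7×4060.39 − 153.7×177.4 = 1156.35
Denominator: √[(26159.77 − 23623.69)(32467.4 − 31470.76)] = √[2536.08 × 996.64] = 1589.8298
r = 1156.35 / 1589.8298 ≈ 0.7273

0.7273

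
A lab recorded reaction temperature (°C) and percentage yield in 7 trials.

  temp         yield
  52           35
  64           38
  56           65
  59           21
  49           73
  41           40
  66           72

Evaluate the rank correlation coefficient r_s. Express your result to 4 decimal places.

Rank temp: 3, 6, 4, 5, 2, 1, 7
Rank yield: 2, 3, 5, 1, 7, 4, 6
d = rank(temp) − rank(yield): 1, 3, -1, 4, -5, -3, 1; Σd² = 62
ρ = 1 − 6Σd² / [n(n²−1)] = 1 − 6×62 / (7×48) = 1 − 372/336 ≈ -0.1071

-0.1071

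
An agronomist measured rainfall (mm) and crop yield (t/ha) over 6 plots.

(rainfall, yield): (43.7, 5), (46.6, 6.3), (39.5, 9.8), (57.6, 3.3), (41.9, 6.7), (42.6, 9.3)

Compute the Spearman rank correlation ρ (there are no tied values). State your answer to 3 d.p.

Rank rainfall: 4, 5, 1, 6, 2, 3
Rank yield: 2, 3, 6, 1, 4, 5
d = rank(rainfall) − rank(yield): 2, 2, -5, 5, -2, -2; Σd² = 66
ρ = 1 − 6Σd² / [n(n²−1)] = 1 − 6×66 / (6×35) = 1 − 396/210 ≈ -0.886

-0.886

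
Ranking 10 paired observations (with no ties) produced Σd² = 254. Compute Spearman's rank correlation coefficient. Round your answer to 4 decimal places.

ρ = 1 − 6Σd² / [n(n²−1)] = 1 − 6×254 / (10×99)
  = 1 − 1524/990 = 1 − 1.53939 ≈ -0.5394

-0.5394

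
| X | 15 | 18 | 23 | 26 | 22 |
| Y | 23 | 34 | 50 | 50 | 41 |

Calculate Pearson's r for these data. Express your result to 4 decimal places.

0.9616

n = 5, ΣX = 104, ΣY = 198, ΣX² = 2238, ΣY² = 8366, ΣXY = 4309
nΣXY − ΣXΣY = 21545 − 20592 = 953
nΣX² − (ΣX)² = 11190 − 10816 = 374; nΣY² − (ΣY)² = 41830 − 39204 = 2626
r = 953 / √(374 × 2626) = 953 / 991.0217 ≈ 0.9616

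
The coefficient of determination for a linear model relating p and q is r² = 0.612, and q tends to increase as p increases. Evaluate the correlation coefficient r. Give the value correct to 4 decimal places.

0.7823

|r| = √0.612 = 0.7823
The association is positive, so r = 0.7823.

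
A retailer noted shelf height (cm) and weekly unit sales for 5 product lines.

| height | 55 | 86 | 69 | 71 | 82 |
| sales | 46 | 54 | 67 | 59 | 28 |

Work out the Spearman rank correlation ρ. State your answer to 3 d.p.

-0.200

Rank height: 1, 5, 2, 3, 4
Rank sales: 2, 3, 5, 4, 1
d = rank(height) − rank(sales): -1, 2, -3, -1, 3; Σd² = 24
ρ = 1 − 6Σd² / [n(n²−1)] = 1 − 6×24 / (5×24) = 1 − 144/120 ≈ -0.200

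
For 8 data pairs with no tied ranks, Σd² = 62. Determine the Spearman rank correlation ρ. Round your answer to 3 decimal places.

ρ = 1 − 6Σd² / [n(n²−1)] = 1 − 6×62 / (8×63)
  = 1 − 372/504 = 1 − 0.7381 ≈ 0.262

0.262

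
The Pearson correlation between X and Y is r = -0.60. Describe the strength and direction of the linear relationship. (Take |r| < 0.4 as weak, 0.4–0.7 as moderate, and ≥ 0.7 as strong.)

r = -0.60 < 0 so the relationship is negative.
|r| = 0.60, which falls in the moderate range.

moderate negative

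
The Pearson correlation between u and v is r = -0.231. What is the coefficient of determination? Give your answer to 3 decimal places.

0.053

r² = (-0.231)² = 0.053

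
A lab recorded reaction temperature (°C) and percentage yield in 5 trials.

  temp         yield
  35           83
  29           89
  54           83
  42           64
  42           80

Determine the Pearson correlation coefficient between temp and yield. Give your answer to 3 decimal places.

-0.294

n = 5, Σx = 202, Σy = 399, Σx² = 8510, Σy² = 32195, Σxy = 16016
nΣxy − ΣxΣy = 80080 − 80598 = -518
nΣx² − (Σx)² = 42550 − 40804 = 1746; nΣy² − (Σy)² = 160975 − 159201 = 1774
r = -518 / √(1746 × 1774) = -518 / 1759.9443 ≈ -0.294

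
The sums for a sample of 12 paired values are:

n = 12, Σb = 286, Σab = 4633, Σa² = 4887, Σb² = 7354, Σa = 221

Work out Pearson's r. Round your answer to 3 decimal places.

r = (nΣab − ΣaΣb) / √[(nΣa² − (Σa)²)(nΣb² − (Σb)²)]
Numerator: 12×4633 − 221×286 = -7610
Denominator: √[(58644 − 48841)(88248 − 81796)] = √[9803 × 6452] = 7952.9212
r = -7610 / 7952.9212 ≈ -0.957

-0.957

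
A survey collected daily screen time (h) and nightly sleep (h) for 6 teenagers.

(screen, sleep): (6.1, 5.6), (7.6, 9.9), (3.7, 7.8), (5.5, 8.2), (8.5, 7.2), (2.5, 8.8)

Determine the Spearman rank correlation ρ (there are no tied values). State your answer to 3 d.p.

Rank screen: 4, 5, 2, 3, 6, 1
Rank sleep: 1, 6, 3, 4, 2, 5
d = rank(screen) − rank(sleep): 3, -1, -1, -1, 4, -4; Σd² = 44
ρ = 1 − 6Σd² / [n(n²−1)] = 1 − 6×44 / (6×35) = 1 − 264/210 ≈ -0.257

-0.257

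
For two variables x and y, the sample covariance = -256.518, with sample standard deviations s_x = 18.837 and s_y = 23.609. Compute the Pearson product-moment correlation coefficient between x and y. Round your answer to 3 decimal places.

-0.577

r = Cov(x,y) / (s_x · s_y) = -256.518 / (18.837 × 23.609)
  = -256.518 / 444.7227 ≈ -0.577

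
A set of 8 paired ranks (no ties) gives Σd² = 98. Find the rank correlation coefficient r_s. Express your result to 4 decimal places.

ρ = 1 − 6Σd² / [n(n²−1)] = 1 − 6×98 / (8×63)
  = 1 − 588/504 = 1 − 1.16667 ≈ -0.1667

-0.1667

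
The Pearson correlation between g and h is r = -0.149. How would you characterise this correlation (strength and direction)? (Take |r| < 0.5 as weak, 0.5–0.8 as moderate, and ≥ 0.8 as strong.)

r = -0.149 < 0 so the relationship is negative.
|r| = 0.149, which falls in the weak range.

weak negative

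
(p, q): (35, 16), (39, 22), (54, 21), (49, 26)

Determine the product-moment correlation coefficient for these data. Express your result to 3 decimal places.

0.598

n = 4, Σp = 177, Σq = 85, Σp² = 8063, Σq² = 1857, Σpq = 3826
nΣpq − ΣpΣq = 15304 − 15045 = 259
nΣp² − (Σp)² = 32252 − 31329 = 923; nΣq² − (Σq)² = 7428 − 7225 = 203
r = 259 / √(923 × 203) = 259 / 432.8614 ≈ 0.598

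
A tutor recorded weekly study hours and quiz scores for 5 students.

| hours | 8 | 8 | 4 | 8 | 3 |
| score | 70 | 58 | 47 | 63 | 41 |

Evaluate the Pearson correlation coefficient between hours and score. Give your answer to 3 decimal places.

n = 5, Σx = 31, Σy = 279, Σx² = 217, Σy² = 16123, Σxy = 1839
nΣxy − ΣxΣy = 9195 − 8649 = 546
nΣx² − (Σx)² = 1085 − 961 = 124; nΣy² − (Σy)² = 80615 − 77841 = 2774
r = 546 / √(124 × 2774) = 546 / 586.4947 ≈ 0.931

0.931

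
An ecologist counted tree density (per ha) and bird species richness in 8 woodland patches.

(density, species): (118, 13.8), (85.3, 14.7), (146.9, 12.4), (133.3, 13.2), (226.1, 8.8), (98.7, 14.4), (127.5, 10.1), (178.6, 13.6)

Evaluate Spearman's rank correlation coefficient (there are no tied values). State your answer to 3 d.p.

Rank density: 3, 1, 6, 5, 8, 2, 4, 7
Rank species: 6, 8, 3, 4, 1, 7, 2, 5
d = rank(density) − rank(species): -3, -7, 3, 1, 7, -5, 2, 2; Σd² = 150
ρ = 1 − 6Σd² / [n(n²−1)] = 1 − 6×150 / (8×63) = 1 − 900/504 ≈ -0.786

-0.786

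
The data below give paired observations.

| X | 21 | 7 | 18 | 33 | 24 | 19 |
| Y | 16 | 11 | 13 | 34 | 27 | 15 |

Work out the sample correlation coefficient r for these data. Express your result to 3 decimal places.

0.891

n = 6, ΣX = 122, ΣY = 116, ΣX² = 2840, ΣY² = 2656, ΣXY = 2702
nΣXY − ΣXΣY = 16212 − 14152 = 2060
nΣX² − (ΣX)² = 17040 − 14884 = 2156; nΣY² − (ΣY)² = 15936 − 13456 = 2480
r = 2060 / √(2156 × 2480) = 2060 / 2312.3322 ≈ 0.891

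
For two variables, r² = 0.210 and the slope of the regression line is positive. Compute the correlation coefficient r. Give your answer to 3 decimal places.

|r| = √0.210 = 0.458
The association is positive, so r = 0.458.

0.458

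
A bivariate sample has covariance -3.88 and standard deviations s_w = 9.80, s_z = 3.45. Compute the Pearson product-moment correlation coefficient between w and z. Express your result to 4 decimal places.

r = Cov(w,z) / (s_w · s_z) = -3.88 / (9.80 × 3.45)
  = -3.88 / 33.8100 ≈ -0.1148

-0.1148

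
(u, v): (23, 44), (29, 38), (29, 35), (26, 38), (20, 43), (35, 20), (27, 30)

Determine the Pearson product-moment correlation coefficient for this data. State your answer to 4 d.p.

-0.8768

n = 7, Σu = 189, Σv = 248, Σu² = 5241, Σv² = 9198, Σuv = 6487
nΣuv − ΣuΣv = 45409 − 46872 = -1463
nΣu² − (Σu)² = 36687 − 35721 = 966; nΣv² − (Σv)² = 64386 − 61504 = 2882
r = -1463 / √(966 × 2882) = -1463 / 1668.5359 ≈ -0.8768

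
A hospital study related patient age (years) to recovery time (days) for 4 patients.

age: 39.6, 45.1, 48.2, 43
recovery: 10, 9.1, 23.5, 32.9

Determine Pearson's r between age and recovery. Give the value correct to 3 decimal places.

0.272

n = 4, Σx = 175.9, Σy = 75.5, Σx² = 7774.41, Σy² = 1817.47, Σxy = 3353.81
nΣxy − ΣxΣy = 13415.24 − 13280.45 = 134.79
nΣx² − (Σx)² = 31097.64 − 30940.81 = 156.83; nΣy² − (Σy)² = 7269.88 − 5700.25 = 1569.63
r = 134.79 / √(156.83 × 1569.63) = 134.79 / 496.1503 ≈ 0.272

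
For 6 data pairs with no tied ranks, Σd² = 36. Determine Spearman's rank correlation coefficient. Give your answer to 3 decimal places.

ρ = 1 − 6Σd² / [n(n²−1)] = 1 − 6×36 / (6×35)
  = 1 − 216/210 = 1 − 1.0286 ≈ -0.029

-0.029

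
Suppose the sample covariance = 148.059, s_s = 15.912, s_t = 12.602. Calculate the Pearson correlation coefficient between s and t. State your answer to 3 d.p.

r = Cov(s,t) / (s_s · s_t) = 148.059 / (15.912 × 12.602)
  = 148.059 / 200.5230 ≈ 0.738

0.738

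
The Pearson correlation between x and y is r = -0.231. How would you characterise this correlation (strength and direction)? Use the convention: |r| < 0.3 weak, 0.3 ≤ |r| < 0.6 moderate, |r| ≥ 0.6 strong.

r = -0.231 < 0 so the relationship is negative.
|r| = 0.231, which falls in the weak range.

weak negative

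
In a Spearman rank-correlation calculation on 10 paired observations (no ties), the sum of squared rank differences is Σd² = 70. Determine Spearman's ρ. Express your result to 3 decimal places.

ρ = 1 − 6Σd² / [n(n²−1)] = 1 − 6×70 / (10×99)
  = 1 − 420/990 = 1 − 0.4242 ≈ 0.576

0.576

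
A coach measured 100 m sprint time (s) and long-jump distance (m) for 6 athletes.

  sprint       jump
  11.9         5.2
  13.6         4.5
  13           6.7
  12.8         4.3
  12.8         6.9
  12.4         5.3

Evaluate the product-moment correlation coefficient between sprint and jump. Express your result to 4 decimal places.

-0.0688

n = 6, Σx = 76.5, Σy = 32.9, Σx² = 977.01, Σy² = 186.37, Σxy = 419.26
nΣxy − ΣxΣy = 2515.56 − 2516.85 = -1.29
nΣx² − (Σx)² = 5862.06 − 5852.25 = 9.81; nΣy² − (Σy)² = 1118.22 − 1082.41 = 35.81
r = -1.29 / √(9.81 × 35.81) = -1.29 / 18.7429 ≈ -0.0688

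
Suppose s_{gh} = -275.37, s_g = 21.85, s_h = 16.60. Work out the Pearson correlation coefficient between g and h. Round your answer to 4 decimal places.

r = Cov(g,h) / (s_g · s_h) = -275.37 / (21.85 × 16.60)
  = -275.37 / 362.7100 ≈ -0.7592

-0.7592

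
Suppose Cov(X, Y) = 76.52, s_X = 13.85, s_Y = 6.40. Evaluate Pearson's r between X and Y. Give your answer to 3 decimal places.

r = Cov(X,Y) / (s_X · s_Y) = 76.52 / (13.85 × 6.40)
  = 76.52 / 88.6400 ≈ 0.863

0.863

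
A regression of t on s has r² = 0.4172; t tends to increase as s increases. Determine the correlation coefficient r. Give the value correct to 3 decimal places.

0.646

|r| = √0.4172 = 0.646
The association is positive, so r = 0.646.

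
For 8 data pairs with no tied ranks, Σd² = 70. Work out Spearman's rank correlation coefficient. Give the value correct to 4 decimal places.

ρ = 1 − 6Σd² / [n(n²−1)] = 1 − 6×70 / (8×63)
  = 1 − 420/504 = 1 − 0.83333 ≈ 0.1667

0.1667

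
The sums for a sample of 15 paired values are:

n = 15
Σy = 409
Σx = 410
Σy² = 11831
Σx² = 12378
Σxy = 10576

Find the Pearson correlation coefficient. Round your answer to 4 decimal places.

-0.6766

r = (nΣxy − ΣxΣy) / √[(nΣx² − (Σx)²)(nΣy² − (Σy)²)]
Numerator: 15×10576 − 410×409 = -9050
Denominator: √[(185670 − 168100)(177465 − 167281)] = √[17570 × 10184] = 13376.5795
r = -9050 / 13376.5795 ≈ -0.6766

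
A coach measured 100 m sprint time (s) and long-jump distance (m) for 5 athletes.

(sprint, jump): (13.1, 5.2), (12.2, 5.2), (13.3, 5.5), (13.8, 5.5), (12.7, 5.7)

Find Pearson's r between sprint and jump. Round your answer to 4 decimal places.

0.3008

n = 5, Σx = 65.1, Σy = 27.1, Σx² = 849.07, Σy² = 147.07, Σxy = 353
nΣxy − ΣxΣy = 1765 − 1764.21 = 0.79
nΣx² − (Σx)² = 4245.35 − 4238.01 = 7.34; nΣy² − (Σy)² = 735.35 − 734.41 = 0.94
r = 0.79 / √(7.34 × 0.94) = 0.79 / 2.6267 ≈ 0.3008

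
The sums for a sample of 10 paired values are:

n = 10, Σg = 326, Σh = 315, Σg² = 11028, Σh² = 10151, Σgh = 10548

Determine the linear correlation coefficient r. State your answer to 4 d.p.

r = (nΣgh − ΣgΣh) / √[(nΣg² − (Σg)²)(nΣh² − (Σh)²)]
Numerator: 10×10548 − 326×315 = 2790
Denominator: √[(110280 − 106276)(101510 − 99225)] = √[4004 × 2285] = 3024.7545
r = 2790 / 3024.7545 ≈ 0.9224

0.9224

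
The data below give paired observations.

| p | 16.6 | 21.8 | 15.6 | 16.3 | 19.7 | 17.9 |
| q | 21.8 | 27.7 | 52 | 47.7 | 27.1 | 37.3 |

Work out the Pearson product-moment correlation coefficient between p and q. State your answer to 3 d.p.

-0.591

n = 6, Σp = 107.9, Σq = 213.6, Σp² = 1968.35, Σq² = 8347.52, Σpq = 3755.99
nΣpq − ΣpΣq = 22535.94 − 23047.44 = -511.5
nΣp² − (Σp)² = 11810.1 − 11642.41 = 167.69; nΣq² − (Σq)² = 50085.12 − 45624.96 = 4460.16
r = -511.5 / √(167.69 × 4460.16) = -511.5 / 864.8261 ≈ -0.591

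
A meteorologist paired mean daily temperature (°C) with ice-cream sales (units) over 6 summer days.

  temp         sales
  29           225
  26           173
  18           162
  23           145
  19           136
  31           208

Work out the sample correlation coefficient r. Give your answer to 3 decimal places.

0.841

n = 6, Σx = 146, Σy = 1049, Σx² = 3692, Σy² = 189583, Σxy = 26306
nΣxy − ΣxΣy = 157836 − 153154 = 4682
nΣx² − (Σx)² = 22152 − 21316 = 836; nΣy² − (Σy)² = 1137498 − 1100401 = 37097
r = 4682 / √(836 × 37097) = 4682 / 5568.9399 ≈ 0.841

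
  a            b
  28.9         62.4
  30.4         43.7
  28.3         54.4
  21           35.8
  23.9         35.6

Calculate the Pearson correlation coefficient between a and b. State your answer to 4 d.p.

0.6971

n = 5, Σa = 132.5, Σb = 231.9, Σa² = 3572.47, Σb² = 11311.81, Σab = 6274
nΣab − ΣaΣb = 31370 − 30726.75 = 643.25
nΣa² − (Σa)² = 17862.35 − 17556.25 = 306.1; nΣb² − (Σb)² = 56559.05 − 53777.61 = 2781.44
r = 643.25 / √(306.1 × 2781.44) = 643.25 / 922.7127 ≈ 0.6971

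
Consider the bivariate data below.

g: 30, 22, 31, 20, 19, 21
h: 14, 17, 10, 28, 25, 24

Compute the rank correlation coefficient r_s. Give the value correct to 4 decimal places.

Rank g: 5, 4, 6, 2, 1, 3
Rank h: 2, 3, 1, 6, 5, 4
d = rank(g) − rank(h): 3, 1, 5, -4, -4, -1; Σd² = 68
ρ = 1 − 6Σd² / [n(n²−1)] = 1 − 6×68 / (6×35) = 1 − 408/210 ≈ -0.9429

-0.9429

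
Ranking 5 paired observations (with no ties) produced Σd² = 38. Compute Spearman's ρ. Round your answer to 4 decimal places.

ρ = 1 − 6Σd² / [n(n²−1)] = 1 − 6×38 / (5×24)
  = 1 − 228/120 = 1 − 1.90000 ≈ -0.9000

-0.9000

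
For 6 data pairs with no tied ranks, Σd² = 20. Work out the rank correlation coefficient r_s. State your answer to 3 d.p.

0.429

ρ = 1 − 6Σd² / [n(n²−1)] = 1 − 6×20 / (6×35)
  = 1 − 120/210 = 1 − 0.5714 ≈ 0.429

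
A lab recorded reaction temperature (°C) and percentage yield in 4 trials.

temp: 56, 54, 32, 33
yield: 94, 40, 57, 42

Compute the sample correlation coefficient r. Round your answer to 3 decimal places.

n = 4, Σx = 175, Σy = 233, Σx² = 8165, Σy² = 15449, Σxy = 10634
nΣxy − ΣxΣy = 42536 − 40775 = 1761
nΣx² − (Σx)² = 32660 − 30625 = 2035; nΣy² − (Σy)² = 61796 − 54289 = 7507
r = 1761 / √(2035 × 7507) = 1761 / 3908.5477 ≈ 0.451

0.451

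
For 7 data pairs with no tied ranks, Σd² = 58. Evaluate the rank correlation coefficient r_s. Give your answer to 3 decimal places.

-0.036

ρ = 1 − 6Σd² / [n(n²−1)] = 1 − 6×58 / (7×48)
  = 1 − 348/336 = 1 − 1.0357 ≈ -0.036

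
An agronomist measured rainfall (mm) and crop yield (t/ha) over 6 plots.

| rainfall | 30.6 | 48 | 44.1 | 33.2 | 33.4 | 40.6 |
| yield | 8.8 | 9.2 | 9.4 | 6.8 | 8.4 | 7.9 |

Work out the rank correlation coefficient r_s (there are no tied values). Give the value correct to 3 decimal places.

0.543

Rank rainfall: 1, 6, 5, 2, 3, 4
Rank yield: 4, 5, 6, 1, 3, 2
d = rank(rainfall) − rank(yield): -3, 1, -1, 1, 0, 2; Σd² = 16
ρ = 1 − 6Σd² / [n(n²−1)] = 1 − 6×16 / (6×35) = 1 − 96/210 ≈ 0.543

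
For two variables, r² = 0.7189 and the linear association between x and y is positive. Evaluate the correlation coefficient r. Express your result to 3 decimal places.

|r| = √0.7189 = 0.848
The association is positive, so r = 0.848.

0.848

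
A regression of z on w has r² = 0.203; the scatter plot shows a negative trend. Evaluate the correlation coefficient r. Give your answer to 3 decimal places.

-0.451

|r| = √0.203 = 0.451
The association is negative, so r = −0.451.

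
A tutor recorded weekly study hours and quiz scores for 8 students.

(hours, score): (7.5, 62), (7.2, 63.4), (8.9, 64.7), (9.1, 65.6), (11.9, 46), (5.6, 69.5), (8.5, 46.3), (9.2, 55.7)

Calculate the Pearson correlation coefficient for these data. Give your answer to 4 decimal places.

-0.6926

n = 8, Σx = 67.9, Σy = 473.2, Σx² = 599.97, Σy² = 28545.44, Σxy = 3936.86
nΣxy − ΣxΣy = 31494.88 − 32130.28 = -635.4
nΣx² − (Σx)² = 4799.76 − 4610.41 = 189.35; nΣy² − (Σy)² = 228363.52 − 223918.24 = 4445.28
r = -635.4 / √(189.35 × 4445.28) = -635.4 / 917.4496 ≈ -0.6926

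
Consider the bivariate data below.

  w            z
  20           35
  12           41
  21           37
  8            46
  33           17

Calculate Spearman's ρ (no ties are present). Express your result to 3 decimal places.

-0.900

Rank w: 3, 2, 4, 1, 5
Rank z: 2, 4, 3, 5, 1
d = rank(w) − rank(z): 1, -2, 1, -4, 4; Σd² = 38
ρ = 1 − 6Σd² / [n(n²−1)] = 1 − 6×38 / (5×24) = 1 − 228/120 ≈ -0.900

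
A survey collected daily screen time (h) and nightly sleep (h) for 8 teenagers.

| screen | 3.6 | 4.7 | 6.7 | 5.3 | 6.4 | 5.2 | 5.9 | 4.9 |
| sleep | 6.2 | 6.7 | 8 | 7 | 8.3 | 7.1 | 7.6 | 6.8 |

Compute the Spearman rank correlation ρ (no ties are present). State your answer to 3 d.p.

0.952

Rank screen: 1, 2, 8, 5, 7, 4, 6, 3
Rank sleep: 1, 2, 7, 4, 8, 5, 6, 3
d = rank(screen) − rank(sleep): 0, 0, 1, 1, -1, -1, 0, 0; Σd² = 4
ρ = 1 − 6Σd² / [n(n²−1)] = 1 − 6×4 / (8×63) = 1 − 24/504 ≈ 0.952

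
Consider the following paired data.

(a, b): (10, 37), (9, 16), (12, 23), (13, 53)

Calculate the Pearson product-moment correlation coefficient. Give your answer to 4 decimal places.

n = 4, Σa = 44, Σb = 129, Σa² = 494, Σb² = 4963, Σab = 1479
nΣab − ΣaΣb = 5916 − 5676 = 240
nΣa² − (Σa)² = 1976 − 1936 = 40; nΣb² − (Σb)² = 19852 − 16641 = 3211
r = 240 / √(40 × 3211) = 240 / 358.3853 ≈ 0.6697

0.6697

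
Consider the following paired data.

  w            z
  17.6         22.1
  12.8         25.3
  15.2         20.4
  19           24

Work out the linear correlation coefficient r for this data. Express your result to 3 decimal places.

-0.210

n = 4, Σw = 64.6, Σz = 91.8, Σw² = 1065.64, Σz² = 2120.66, Σwz = 1478.88
nΣwz − ΣwΣz = 5915.52 − 5930.28 = -14.76
nΣw² − (Σw)² = 4262.56 − 4173.16 = 89.4; nΣz² − (Σz)² = 8482.64 − 8427.24 = 55.4
r = -14.76 / √(89.4 × 55.4) = -14.76 / 70.3758 ≈ -0.210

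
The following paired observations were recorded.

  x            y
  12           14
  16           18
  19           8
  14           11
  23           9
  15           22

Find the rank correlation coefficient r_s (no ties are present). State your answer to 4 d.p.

-0.4857

Rank x: 1, 4, 5, 2, 6, 3
Rank y: 4, 5, 1, 3, 2, 6
d = rank(x) − rank(y): -3, -1, 4, -1, 4, -3; Σd² = 52
ρ = 1 − 6Σd² / [n(n²−1)] = 1 − 6×52 / (6×35) = 1 − 312/210 ≈ -0.4857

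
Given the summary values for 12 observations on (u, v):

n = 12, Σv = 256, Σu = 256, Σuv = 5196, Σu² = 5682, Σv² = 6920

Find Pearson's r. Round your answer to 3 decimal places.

-0.468

r = (nΣuv − ΣuΣv) / √[(nΣu² − (Σu)²)(nΣv² − (Σv)²)]
Numerator: 12×5196 − 256×256 = -3184
Denominator: √[(68184 − 65536)(83040 − 65536)] = √[2648 × 17504] = 6808.1269
r = -3184 / 6808.1269 ≈ -0.468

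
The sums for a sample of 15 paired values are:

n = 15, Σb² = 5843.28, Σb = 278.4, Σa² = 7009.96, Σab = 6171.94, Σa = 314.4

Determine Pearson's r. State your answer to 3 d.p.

r = (nΣab − ΣaΣb) / √[(nΣa² − (Σa)²)(nΣb² − (Σb)²)]
Numerator: 15×6171.94 − 314.4×278.4 = 5050.14
Denominator: √[(105149.4 − 98847.36)(87649.2 − 77506.56)] = √[6302.04 × 10142.64] = 7994.9561
r = 5050.14 / 7994.9561 ≈ 0.632

0.632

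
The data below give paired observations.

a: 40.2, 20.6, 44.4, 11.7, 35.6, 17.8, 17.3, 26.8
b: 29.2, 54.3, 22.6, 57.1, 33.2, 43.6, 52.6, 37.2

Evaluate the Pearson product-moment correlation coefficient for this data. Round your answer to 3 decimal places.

n = 8, Σa = 214.4, Σb = 329.8, Σa² = 6750.38, Σb² = 14726.1, Σab = 7828.87
nΣab − ΣaΣb = 62630.96 − 70709.12 = -8078.16
nΣa² − (Σa)² = 54003.04 − 45967.36 = 8035.68; nΣb² − (Σb)² = 117808.8 − 108768.04 = 9040.76
r = -8078.16 / √(8035.68 × 9040.76) = -8078.16 / 8523.4180 ≈ -0.948

-0.948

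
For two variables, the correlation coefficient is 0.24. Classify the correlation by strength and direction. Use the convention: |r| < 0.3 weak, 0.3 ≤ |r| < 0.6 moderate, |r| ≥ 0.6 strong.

r = 0.24 > 0 so the relationship is positive.
|r| = 0.24, which falls in the weak range.

weak positive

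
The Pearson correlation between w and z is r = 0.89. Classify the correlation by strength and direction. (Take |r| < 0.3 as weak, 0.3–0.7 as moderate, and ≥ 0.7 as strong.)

strong positive

r = 0.89 > 0 so the relationship is positive.
|r| = 0.89, which falls in the strong range.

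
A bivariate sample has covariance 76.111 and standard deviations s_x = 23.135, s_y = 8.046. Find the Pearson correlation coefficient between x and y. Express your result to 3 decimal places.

r = Cov(x,y) / (s_x · s_y) = 76.111 / (23.135 × 8.046)
  = 76.111 / 186.1442 ≈ 0.409

0.409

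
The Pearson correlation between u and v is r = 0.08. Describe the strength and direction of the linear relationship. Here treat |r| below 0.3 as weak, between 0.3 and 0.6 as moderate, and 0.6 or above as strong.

weak positive

r = 0.08 > 0 so the relationship is positive.
|r| = 0.08, which falls in the weak range.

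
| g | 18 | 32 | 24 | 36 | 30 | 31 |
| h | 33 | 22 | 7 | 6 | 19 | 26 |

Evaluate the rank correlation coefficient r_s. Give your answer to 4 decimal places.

-0.4857

Rank g: 1, 5, 2, 6, 3, 4
Rank h: 6, 4, 2, 1, 3, 5
d = rank(g) − rank(h): -5, 1, 0, 5, 0, -1; Σd² = 52
ρ = 1 − 6Σd² / [n(n²−1)] = 1 − 6×52 / (6×35) = 1 − 312/210 ≈ -0.4857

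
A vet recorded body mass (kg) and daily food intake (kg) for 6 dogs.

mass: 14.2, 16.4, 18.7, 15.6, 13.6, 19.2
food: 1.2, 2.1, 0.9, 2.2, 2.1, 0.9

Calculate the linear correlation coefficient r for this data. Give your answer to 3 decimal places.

-0.634

n = 6, Σx = 97.7, Σy = 9.4, Σx² = 1617.25, Σy² = 16.72, Σxy = 148.47
nΣxy − ΣxΣy = 890.82 − 918.38 = -27.56
nΣx² − (Σx)² = 9703.5 − 9545.29 = 158.21; nΣy² − (Σy)² = 100.32 − 88.36 = 11.96
r = -27.56 / √(158.21 × 11.96) = -27.56 / 43.4993 ≈ -0.634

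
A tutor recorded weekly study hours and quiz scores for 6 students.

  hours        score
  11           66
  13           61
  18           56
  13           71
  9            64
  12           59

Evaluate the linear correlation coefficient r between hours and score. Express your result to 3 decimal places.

n = 6, Σx = 76, Σy = 377, Σx² = 1008, Σy² = 23831, Σxy = 4734
nΣxy − ΣxΣy = 28404 − 28652 = -248
nΣx² − (Σx)² = 6048 − 5776 = 272; nΣy² − (Σy)² = 142986 − 142129 = 857
r = -248 / √(272 × 857) = -248 / 482.8085 ≈ -0.514

-0.514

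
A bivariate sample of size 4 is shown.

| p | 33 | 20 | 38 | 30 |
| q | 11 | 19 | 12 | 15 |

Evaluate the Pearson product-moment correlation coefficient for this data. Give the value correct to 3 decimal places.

n = 4, Σp = 121, Σq = 57, Σp² = 3833, Σq² = 851, Σpq = 1649
nΣpq − ΣpΣq = 6596 − 6897 = -301
nΣp² − (Σp)² = 15332 − 14641 = 691; nΣq² − (Σq)² = 3404 − 3249 = 155
r = -301 / √(691 × 155) = -301 / 327.2690 ≈ -0.920

-0.920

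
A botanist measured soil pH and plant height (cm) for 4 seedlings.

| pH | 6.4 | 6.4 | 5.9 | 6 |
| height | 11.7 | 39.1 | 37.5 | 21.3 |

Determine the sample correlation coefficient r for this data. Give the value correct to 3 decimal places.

n = 4, Σx = 24.7, Σy = 109.6, Σx² = 152.73, Σy² = 3525.64, Σxy = 674.17
nΣxy − ΣxΣy = 2696.68 − 2707.12 = -10.44
nΣx² − (Σx)² = 610.92 − 610.09 = 0.83; nΣy² − (Σy)² = 14102.56 − 12012.16 = 2090.4
r = -10.44 / √(0.83 × 2090.4) = -10.44 / 41.6537 ≈ -0.251

-0.251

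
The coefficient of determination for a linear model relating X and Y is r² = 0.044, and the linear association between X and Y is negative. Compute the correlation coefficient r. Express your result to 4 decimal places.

-0.2098

|r| = √0.044 = 0.2098
The association is negative, so r = −0.2098.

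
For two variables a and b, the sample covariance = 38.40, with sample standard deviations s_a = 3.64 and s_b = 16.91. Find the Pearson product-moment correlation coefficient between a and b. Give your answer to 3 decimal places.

r = Cov(a,b) / (s_a · s_b) = 38.40 / (3.64 × 16.91)
  = 38.40 / 61.5524 ≈ 0.624

0.624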